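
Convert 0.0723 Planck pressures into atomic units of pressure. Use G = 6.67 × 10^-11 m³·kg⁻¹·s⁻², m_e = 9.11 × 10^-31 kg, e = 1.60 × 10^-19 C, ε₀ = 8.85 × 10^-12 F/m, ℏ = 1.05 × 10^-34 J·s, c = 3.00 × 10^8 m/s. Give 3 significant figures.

Planck pressure: p_P = c⁷/(ℏG²) = 4.68 × 10^113 Pa
atomic unit of pressure: P_au = E_h/a₀³ = m_e⁴e¹⁰/((4πε₀)⁵ℏ⁸) = 3.01 × 10^13 Pa
0.0723 × 4.68 × 10^113 / 3.01 × 10^13 = 1.12 × 10^99

1.12 × 10^99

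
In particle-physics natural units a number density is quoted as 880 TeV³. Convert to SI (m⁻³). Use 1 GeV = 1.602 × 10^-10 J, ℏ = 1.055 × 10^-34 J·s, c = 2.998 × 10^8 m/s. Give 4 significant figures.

Number density is [L]⁻³ = [E]³/(ℏc)³.
1 GeV³ → 1/(ℏc)³ × (1 GeV in J)³ = 1.299 × 10^47 m⁻³.
Convert the energy scale: 880 TeV³ = 8.80 × 10^11 GeV³.
Result: 8.80 × 10^11 × 1.299 × 10^47 = 1.143 × 10^59 m⁻³.

1.143 × 10^59 m⁻³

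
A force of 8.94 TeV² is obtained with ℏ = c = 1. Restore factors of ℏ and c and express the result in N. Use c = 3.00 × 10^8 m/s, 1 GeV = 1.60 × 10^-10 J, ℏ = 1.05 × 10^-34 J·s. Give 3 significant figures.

7.27 × 10^12 N

Force is [E]/[L] = [E]²/(ℏc); restore (ℏc)⁻¹.
1 GeV² → 1/(ℏc) × (1 GeV in J)² = 8.13 × 10^5 N.
Convert the energy scale: 8.94 TeV² = 8.94 × 10^6 GeV².
Result: 8.94 × 10^6 × 8.13 × 10^5 = 7.27 × 10^12 N.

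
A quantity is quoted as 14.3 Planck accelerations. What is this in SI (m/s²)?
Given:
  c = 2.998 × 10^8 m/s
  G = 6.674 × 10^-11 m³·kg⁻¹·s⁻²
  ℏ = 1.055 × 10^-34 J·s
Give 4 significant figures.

One Planck acceleration: a_P = √(c⁷/(ℏG)) = 5.560 × 10^51 m/s².
14.3 × 5.560 × 10^51 m/s² = 7.951 × 10^52 m/s²

7.951 × 10^52 m/s²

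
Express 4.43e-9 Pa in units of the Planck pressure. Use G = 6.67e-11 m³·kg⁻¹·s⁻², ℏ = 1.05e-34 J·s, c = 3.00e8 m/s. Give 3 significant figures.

Planck pressure: p_P = c⁷/(ℏG²) = 4.68e113 Pa.
4.43e-9 / 4.68e113 = 9.46e-123

9.46e-123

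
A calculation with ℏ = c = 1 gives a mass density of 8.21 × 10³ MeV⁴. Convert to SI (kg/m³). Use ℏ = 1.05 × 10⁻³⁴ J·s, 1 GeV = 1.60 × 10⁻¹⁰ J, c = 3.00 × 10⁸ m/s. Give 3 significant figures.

1.91 × 10¹² kg/m³

Mass density is [E]/(c²[L]³) = [E]⁴/(ℏ³c⁵).
1 GeV⁴ → 1/(ℏ³c⁵) × (1 GeV in J)⁴ = 2.33 × 10²⁰ kg/m³.
Convert the energy scale: 8.21 × 10³ MeV⁴ = 8.21 × 10⁻⁹ GeV⁴.
Result: 8.21 × 10⁻⁹ × 2.33 × 10²⁰ = 1.91 × 10¹² kg/m³.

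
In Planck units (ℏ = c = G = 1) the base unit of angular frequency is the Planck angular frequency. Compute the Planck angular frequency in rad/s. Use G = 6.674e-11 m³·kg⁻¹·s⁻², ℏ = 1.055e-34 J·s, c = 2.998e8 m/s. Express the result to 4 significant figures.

1.855e43 rad/s

ω_P = √(c⁵/(ℏG))
  = √(3.440e86)
  = 1.855e43 rad/s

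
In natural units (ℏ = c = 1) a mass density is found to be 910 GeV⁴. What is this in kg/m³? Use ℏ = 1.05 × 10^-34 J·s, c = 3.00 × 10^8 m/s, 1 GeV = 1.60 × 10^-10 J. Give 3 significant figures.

2.12 × 10^23 kg/m³

Mass density is [E]/(c²[L]³) = [E]⁴/(ℏ³c⁵).
1 GeV⁴ → 1/(ℏ³c⁵) × (1 GeV in J)⁴ = 2.33 × 10^20 kg/m³.
Result: 910 × 2.33 × 10^20 = 2.12 × 10^23 kg/m³.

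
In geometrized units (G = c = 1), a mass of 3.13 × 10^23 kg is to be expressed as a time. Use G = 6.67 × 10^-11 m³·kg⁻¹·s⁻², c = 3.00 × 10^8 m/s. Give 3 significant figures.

Mass → time via G/c³.
3.13 × 10^23 kg × (G/c³) = 7.73 × 10^-13 s

7.73 × 10^-13 s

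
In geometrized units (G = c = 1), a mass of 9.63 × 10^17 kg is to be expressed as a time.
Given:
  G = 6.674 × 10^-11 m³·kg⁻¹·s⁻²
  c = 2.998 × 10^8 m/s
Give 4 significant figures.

Mass → time via G/c³.
9.63 × 10^17 kg × (G/c³) = 2.385 × 10^-18 s

2.385 × 10^-18 s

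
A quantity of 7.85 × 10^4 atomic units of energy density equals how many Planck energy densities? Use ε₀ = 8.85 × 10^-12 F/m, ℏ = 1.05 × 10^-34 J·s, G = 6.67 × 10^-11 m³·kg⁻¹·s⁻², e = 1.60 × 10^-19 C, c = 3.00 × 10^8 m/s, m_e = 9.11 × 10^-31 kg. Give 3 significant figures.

5.05 × 10^-96

atomic unit of energy density: u_au = E_h/a₀³ = m_e⁴e¹⁰/((4πε₀)⁵ℏ⁸) = 3.01 × 10^13 J/m³
Planck energy density: u_P = c⁷/(ℏG²) = 4.68 × 10^113 J/m³
7.85 × 10^4 × 3.01 × 10^13 / 4.68 × 10^113 = 5.05 × 10^-96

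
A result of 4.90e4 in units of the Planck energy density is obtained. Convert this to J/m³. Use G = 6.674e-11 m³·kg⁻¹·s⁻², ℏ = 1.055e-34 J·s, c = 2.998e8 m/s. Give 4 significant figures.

One Planck energy density: u_P = c⁷/(ℏG²) = 4.632e113 J/m³.
4.90e4 × 4.632e113 J/m³ = 2.270e118 J/m³

2.270e118 J/m³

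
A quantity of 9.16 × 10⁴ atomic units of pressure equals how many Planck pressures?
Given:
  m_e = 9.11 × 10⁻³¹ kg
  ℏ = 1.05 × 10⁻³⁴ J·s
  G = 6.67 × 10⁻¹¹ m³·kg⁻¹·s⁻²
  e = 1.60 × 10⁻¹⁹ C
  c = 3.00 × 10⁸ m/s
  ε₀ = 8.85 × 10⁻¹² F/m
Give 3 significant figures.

atomic unit of pressure: P_au = E_h/a₀³ = m_e⁴e¹⁰/((4πε₀)⁵ℏ⁸) = 3.01 × 10¹³ Pa
Planck pressure: p_P = c⁷/(ℏG²) = 4.68 × 10¹¹³ Pa
9.16 × 10⁴ × 3.01 × 10¹³ / 4.68 × 10¹¹³ = 5.89 × 10⁻⁹⁶

5.89 × 10⁻⁹⁶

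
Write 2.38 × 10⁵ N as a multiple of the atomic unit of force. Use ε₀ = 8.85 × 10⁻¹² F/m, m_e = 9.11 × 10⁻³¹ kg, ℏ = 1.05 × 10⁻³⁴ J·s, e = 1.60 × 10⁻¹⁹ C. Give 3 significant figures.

atomic unit of force: F_au = E_h/a₀ = m_e²e⁶/((4πε₀)³ℏ⁴) = 8.33 × 10⁻⁸ N.
2.38 × 10⁵ / 8.33 × 10⁻⁸ = 2.86 × 10¹²

2.86 × 10¹²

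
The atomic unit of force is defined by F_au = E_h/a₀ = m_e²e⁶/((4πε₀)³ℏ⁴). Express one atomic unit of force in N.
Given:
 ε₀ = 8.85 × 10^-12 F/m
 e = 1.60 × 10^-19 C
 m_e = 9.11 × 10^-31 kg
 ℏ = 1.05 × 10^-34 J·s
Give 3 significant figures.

8.33 × 10^-8 N

F_au = E_h/a₀ = m_e²e⁶/((4πε₀)³ℏ⁴)
E_h = 4.38 × 10^-18 J
a₀ = 5.26 × 10^-11 m
E_h/a₀ = 8.33 × 10^-8 N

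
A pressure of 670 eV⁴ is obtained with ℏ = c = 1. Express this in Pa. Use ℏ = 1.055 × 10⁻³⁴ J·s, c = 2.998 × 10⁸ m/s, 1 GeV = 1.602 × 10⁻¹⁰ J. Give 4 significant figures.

1.395 × 10⁴ Pa

Pressure is [E]/[L]³ = [E]⁴/(ℏc)³.
1 GeV⁴ → 1/(ℏc)³ × (1 GeV in J)⁴ = 2.082 × 10³⁷ Pa.
Convert the energy scale: 670 eV⁴ = 6.70 × 10⁻³⁴ GeV⁴.
Result: 6.70 × 10⁻³⁴ × 2.082 × 10³⁷ = 1.395 × 10⁴ Pa.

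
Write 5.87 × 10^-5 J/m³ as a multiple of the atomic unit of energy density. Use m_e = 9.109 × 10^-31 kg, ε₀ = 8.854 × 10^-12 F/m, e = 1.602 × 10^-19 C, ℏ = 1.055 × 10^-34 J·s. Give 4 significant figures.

2.004 × 10^-18

atomic unit of energy density: u_au = E_h/a₀³ = m_e⁴e¹⁰/((4πε₀)⁵ℏ⁸) = 2.929 × 10^13 J/m³.
5.87 × 10^-5 / 2.929 × 10^13 = 2.004 × 10^-18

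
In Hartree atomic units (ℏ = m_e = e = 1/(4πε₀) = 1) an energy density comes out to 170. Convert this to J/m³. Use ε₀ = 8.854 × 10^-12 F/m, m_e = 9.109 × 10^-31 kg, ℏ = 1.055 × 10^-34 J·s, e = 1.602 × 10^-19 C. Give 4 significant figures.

One atomic unit of energy density: u_au = E_h/a₀³ = m_e⁴e¹⁰/((4πε₀)⁵ℏ⁸) = 2.929 × 10^13 J/m³.
170 × 2.929 × 10^13 J/m³ = 4.980 × 10^15 J/m³

4.980 × 10^15 J/m³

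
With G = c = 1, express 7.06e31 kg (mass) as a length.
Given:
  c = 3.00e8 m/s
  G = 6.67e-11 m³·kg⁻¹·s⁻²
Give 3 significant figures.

5.23e4 m

In G = c = 1 units mass has dimensions of length; the conversion factor is G/c².
7.06e31 kg × (G/c²) = 5.23e4 m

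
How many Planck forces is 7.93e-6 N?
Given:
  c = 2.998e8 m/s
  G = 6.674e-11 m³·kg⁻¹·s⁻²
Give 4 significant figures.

Planck force: F_P = c⁴/G = 1.210e44 N.
7.93e-6 / 1.210e44 = 6.551e-50

6.551e-50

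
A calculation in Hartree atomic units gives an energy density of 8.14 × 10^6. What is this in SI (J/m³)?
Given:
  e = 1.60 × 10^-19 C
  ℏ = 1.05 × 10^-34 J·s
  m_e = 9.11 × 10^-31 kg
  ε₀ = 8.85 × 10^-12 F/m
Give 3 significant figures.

One atomic unit of energy density: u_au = E_h/a₀³ = m_e⁴e¹⁰/((4πε₀)⁵ℏ⁸) = 3.01 × 10^13 J/m³.
8.14 × 10^6 × 3.01 × 10^13 J/m³ = 2.45 × 10^20 J/m³

2.45 × 10^20 J/m³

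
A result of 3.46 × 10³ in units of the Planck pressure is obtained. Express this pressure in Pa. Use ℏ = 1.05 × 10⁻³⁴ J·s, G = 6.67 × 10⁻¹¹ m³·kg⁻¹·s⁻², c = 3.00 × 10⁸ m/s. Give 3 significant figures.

1.62 × 10¹¹⁷ Pa

One Planck pressure: p_P = c⁷/(ℏG²) = 4.68 × 10¹¹³ Pa.
3.46 × 10³ × 4.68 × 10¹¹³ Pa = 1.62 × 10¹¹⁷ Pa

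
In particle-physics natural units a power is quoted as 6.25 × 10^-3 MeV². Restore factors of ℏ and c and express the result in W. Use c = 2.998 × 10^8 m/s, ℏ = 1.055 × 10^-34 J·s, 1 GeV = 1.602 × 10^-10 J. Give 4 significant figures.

1.520 × 10^6 W

Power is [E]/[T] = [E]²/ℏ.
1 GeV² → 1/ℏ × (1 GeV in J)² = 2.433 × 10^14 W.
Convert the energy scale: 6.25 × 10^-3 MeV² = 6.25 × 10^-9 GeV².
Result: 6.25 × 10^-9 × 2.433 × 10^14 = 1.520 × 10^6 W.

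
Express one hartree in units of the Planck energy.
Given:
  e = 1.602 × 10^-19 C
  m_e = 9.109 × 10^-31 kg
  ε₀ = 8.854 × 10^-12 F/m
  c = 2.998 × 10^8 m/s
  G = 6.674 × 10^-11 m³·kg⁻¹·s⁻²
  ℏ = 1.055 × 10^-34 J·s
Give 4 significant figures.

hartree: E_h = m_e e⁴/(4πε₀ℏ)² = 4.354 × 10^-18 J
Planck energy: E_P = √(ℏc⁵/G) = 1.957 × 10^9 J
ratio = 4.354 × 10^-18 / 1.957 × 10^9 = 2.225 × 10^-27

2.225 × 10^-27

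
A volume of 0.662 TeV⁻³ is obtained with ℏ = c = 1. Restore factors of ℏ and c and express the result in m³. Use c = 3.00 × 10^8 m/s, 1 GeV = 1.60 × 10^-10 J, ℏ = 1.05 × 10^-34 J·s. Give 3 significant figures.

5.05 × 10^-57 m³

Volume is [L]³ = [E]⁻³·(ℏc)³.
1 GeV⁻³ → (ℏc)³ × (1 GeV in J)⁻³ = 7.63 × 10^-48 m³.
Convert the energy scale: 0.662 TeV⁻³ = 6.62 × 10^-10 GeV⁻³.
Result: 6.62 × 10^-10 × 7.63 × 10^-48 = 5.05 × 10^-57 m³.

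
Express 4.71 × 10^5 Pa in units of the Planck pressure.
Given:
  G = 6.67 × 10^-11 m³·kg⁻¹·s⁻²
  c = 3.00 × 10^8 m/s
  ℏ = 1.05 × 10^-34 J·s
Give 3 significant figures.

Planck pressure: p_P = c⁷/(ℏG²) = 4.68 × 10^113 Pa.
4.71 × 10^5 / 4.68 × 10^113 = 1.01 × 10^-108

1.01 × 10^-108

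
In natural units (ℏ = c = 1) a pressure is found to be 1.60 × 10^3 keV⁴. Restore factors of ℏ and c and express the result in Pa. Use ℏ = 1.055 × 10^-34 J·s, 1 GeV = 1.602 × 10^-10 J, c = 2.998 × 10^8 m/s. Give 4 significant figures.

3.331 × 10^16 Pa

Pressure is [E]/[L]³ = [E]⁴/(ℏc)³.
1 GeV⁴ → 1/(ℏc)³ × (1 GeV in J)⁴ = 2.082 × 10^37 Pa.
Convert the energy scale: 1.60 × 10^3 keV⁴ = 1.60 × 10^-21 GeV⁴.
Result: 1.60 × 10^-21 × 2.082 × 10^37 = 3.331 × 10^16 Pa.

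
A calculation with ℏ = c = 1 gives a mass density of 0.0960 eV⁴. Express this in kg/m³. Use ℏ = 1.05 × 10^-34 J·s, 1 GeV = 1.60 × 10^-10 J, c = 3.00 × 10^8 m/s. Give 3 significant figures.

Mass density is [E]/(c²[L]³) = [E]⁴/(ℏ³c⁵).
1 GeV⁴ → 1/(ℏ³c⁵) × (1 GeV in J)⁴ = 2.33 × 10^20 kg/m³.
Convert the energy scale: 0.0960 eV⁴ = 9.60 × 10^-38 GeV⁴.
Result: 9.60 × 10^-38 × 2.33 × 10^20 = 2.24 × 10^-17 kg/m³.

2.24 × 10^-17 kg/m³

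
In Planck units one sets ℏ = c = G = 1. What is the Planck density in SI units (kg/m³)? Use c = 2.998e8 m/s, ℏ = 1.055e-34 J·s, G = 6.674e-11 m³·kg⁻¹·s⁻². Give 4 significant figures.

5.154e96 kg/m³

ρ_P = c⁵/(ℏG²)
  = 2.422e42 / 4.699e-55
  = 5.154e96 kg/m³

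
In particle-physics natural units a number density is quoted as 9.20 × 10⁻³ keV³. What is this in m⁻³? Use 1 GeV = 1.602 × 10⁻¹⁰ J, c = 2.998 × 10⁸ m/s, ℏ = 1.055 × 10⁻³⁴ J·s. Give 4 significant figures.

Number density is [L]⁻³ = [E]³/(ℏc)³.
1 GeV³ → 1/(ℏc)³ × (1 GeV in J)³ = 1.299 × 10⁴⁷ m⁻³.
Convert the energy scale: 9.20 × 10⁻³ keV³ = 9.20 × 10⁻²¹ GeV³.
Result: 9.20 × 10⁻²¹ × 1.299 × 10⁴⁷ = 1.195 × 10²⁷ m⁻³.

1.195 × 10²⁷ m⁻³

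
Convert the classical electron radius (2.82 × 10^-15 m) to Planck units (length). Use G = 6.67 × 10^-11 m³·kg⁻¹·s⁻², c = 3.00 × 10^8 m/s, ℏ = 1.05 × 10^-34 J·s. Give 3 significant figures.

Planck length: ℓ_P = √(ℏG/c³) = 1.61 × 10^-35 m.
2.82 × 10^-15 / 1.61 × 10^-35 = 1.75 × 10^20

1.75 × 10^20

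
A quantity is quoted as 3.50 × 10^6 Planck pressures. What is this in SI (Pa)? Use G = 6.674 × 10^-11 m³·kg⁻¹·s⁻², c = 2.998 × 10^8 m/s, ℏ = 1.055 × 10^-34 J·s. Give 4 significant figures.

1.621 × 10^120 Pa

One Planck pressure: p_P = c⁷/(ℏG²) = 4.632 × 10^113 Pa.
3.50 × 10^6 × 4.632 × 10^113 Pa = 1.621 × 10^120 Pa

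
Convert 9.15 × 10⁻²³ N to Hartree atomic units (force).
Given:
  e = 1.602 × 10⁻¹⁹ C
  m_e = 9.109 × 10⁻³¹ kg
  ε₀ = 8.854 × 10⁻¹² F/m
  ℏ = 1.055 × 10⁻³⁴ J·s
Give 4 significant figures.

atomic unit of force: F_au = E_h/a₀ = m_e²e⁶/((4πε₀)³ℏ⁴) = 8.220 × 10⁻⁸ N.
9.15 × 10⁻²³ / 8.220 × 10⁻⁸ = 1.113 × 10⁻¹⁵

1.113 × 10⁻¹⁵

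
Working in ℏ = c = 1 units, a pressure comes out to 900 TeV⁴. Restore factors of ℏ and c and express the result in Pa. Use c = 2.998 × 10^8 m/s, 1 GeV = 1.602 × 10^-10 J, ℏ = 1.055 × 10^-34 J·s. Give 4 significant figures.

1.873 × 10^52 Pa

Pressure is [E]/[L]³ = [E]⁴/(ℏc)³.
1 GeV⁴ → 1/(ℏc)³ × (1 GeV in J)⁴ = 2.082 × 10^37 Pa.
Convert the energy scale: 900 TeV⁴ = 9.00 × 10^14 GeV⁴.
Result: 9.00 × 10^14 × 2.082 × 10^37 = 1.873 × 10^52 Pa.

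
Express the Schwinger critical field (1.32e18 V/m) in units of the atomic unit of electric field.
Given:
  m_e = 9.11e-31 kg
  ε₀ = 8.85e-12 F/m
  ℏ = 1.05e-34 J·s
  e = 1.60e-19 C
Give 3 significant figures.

atomic unit of electric field: E_au = E_h/(e a₀) = m_e²e⁵/((4πε₀)³ℏ⁴) = 5.20e11 V/m.
1.32e18 / 5.20e11 = 2.54e6

2.54e6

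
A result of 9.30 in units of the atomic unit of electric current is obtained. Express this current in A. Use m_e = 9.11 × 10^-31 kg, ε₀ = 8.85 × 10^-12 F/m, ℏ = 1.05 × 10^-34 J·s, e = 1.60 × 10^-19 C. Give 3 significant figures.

One atomic unit of electric current: I_au = e E_h/ℏ = m_e e⁵/((4πε₀)²ℏ³) = 6.67 × 10^-3 A.
9.30 × 6.67 × 10^-3 A = 0.0620 A

0.0620 A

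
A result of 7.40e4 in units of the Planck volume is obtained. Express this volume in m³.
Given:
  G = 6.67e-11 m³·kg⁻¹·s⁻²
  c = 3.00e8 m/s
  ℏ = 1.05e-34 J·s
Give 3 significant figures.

One Planck volume: V_P = (ℏG/c³)^(3/2) = 4.18e-105 m³.
7.40e4 × 4.18e-105 m³ = 3.09e-100 m³

3.09e-100 m³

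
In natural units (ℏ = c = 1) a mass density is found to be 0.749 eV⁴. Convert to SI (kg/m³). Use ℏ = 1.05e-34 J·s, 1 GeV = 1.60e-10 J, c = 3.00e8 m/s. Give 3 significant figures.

Mass density is [E]/(c²[L]³) = [E]⁴/(ℏ³c⁵).
1 GeV⁴ → 1/(ℏ³c⁵) × (1 GeV in J)⁴ = 2.33e20 kg/m³.
Convert the energy scale: 0.749 eV⁴ = 7.49e-37 GeV⁴.
Result: 7.49e-37 × 2.33e20 = 1.74e-16 kg/m³.

1.74e-16 kg/m³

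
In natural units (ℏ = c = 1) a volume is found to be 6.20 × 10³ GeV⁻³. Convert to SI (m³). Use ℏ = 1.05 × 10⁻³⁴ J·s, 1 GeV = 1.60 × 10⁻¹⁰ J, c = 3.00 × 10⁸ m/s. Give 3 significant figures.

Volume is [L]³ = [E]⁻³·(ℏc)³.
1 GeV⁻³ → (ℏc)³ × (1 GeV in J)⁻³ = 7.63 × 10⁻⁴⁸ m³.
Result: 6.20 × 10³ × 7.63 × 10⁻⁴⁸ = 4.73 × 10⁻⁴⁴ m³.

4.73 × 10⁻⁴⁴ m³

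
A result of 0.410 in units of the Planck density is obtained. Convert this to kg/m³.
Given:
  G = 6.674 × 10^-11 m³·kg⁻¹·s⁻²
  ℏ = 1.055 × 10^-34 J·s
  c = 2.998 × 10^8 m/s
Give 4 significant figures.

2.113 × 10^96 kg/m³

One Planck density: ρ_P = c⁵/(ℏG²) = 5.154 × 10^96 kg/m³.
0.410 × 5.154 × 10^96 kg/m³ = 2.113 × 10^96 kg/m³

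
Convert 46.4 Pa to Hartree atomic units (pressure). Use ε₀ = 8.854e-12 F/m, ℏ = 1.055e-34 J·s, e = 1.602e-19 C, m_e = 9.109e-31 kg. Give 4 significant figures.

1.584e-12

atomic unit of pressure: P_au = E_h/a₀³ = m_e⁴e¹⁰/((4πε₀)⁵ℏ⁸) = 2.929e13 Pa.
46.4 / 2.929e13 = 1.584e-12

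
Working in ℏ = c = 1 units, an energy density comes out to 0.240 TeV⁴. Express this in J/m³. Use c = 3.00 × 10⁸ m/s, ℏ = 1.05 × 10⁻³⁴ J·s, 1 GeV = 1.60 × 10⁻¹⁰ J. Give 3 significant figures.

5.03 × 10⁴⁸ J/m³

[E]/[L]³ = [E]⁴/(ℏc)³; restore (ℏc)⁻³.
1 GeV⁴ → 1/(ℏc)³ × (1 GeV in J)⁴ = 2.10 × 10³⁷ J/m³.
Convert the energy scale: 0.240 TeV⁴ = 2.40 × 10¹¹ GeV⁴.
Result: 2.40 × 10¹¹ × 2.10 × 10³⁷ = 5.03 × 10⁴⁸ J/m³.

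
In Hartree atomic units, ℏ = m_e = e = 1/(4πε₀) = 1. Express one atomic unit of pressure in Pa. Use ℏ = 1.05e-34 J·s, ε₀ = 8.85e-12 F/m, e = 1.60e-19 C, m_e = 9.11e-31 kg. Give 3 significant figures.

3.01e13 Pa

Dimensional analysis gives P_au = E_h/a₀³ = m_e⁴e¹⁰/((4πε₀)⁵ℏ⁸).
E_h = 4.38e-18 J
a₀ = 5.26e-11 m
E_h/a₀³ = 3.01e13 Pa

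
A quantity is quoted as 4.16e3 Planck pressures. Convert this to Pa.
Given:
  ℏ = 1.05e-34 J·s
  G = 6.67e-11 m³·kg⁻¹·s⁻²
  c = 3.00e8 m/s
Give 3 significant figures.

1.95e117 Pa

One Planck pressure: p_P = c⁷/(ℏG²) = 4.68e113 Pa.
4.16e3 × 4.68e113 Pa = 1.95e117 Pa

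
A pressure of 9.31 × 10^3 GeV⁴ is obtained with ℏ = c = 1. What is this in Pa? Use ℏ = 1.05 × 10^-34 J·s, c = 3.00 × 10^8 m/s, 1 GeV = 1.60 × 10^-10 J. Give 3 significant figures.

Pressure is [E]/[L]³ = [E]⁴/(ℏc)³.
1 GeV⁴ → 1/(ℏc)³ × (1 GeV in J)⁴ = 2.10 × 10^37 Pa.
Result: 9.31 × 10^3 × 2.10 × 10^37 = 1.95 × 10^41 Pa.

1.95 × 10^41 Pa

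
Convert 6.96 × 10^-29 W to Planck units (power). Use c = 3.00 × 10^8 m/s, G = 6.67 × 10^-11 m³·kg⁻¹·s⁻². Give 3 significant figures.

1.91 × 10^-81

Planck power: P_P = c⁵/G = 3.64 × 10^52 W.
6.96 × 10^-29 / 3.64 × 10^52 = 1.91 × 10^-81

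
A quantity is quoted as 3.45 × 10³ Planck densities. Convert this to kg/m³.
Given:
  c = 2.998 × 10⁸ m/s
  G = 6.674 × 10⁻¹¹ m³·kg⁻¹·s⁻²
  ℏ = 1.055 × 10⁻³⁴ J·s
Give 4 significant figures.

One Planck density: ρ_P = c⁵/(ℏG²) = 5.154 × 10⁹⁶ kg/m³.
3.45 × 10³ × 5.154 × 10⁹⁶ kg/m³ = 1.778 × 10¹⁰⁰ kg/m³

1.778 × 10¹⁰⁰ kg/m³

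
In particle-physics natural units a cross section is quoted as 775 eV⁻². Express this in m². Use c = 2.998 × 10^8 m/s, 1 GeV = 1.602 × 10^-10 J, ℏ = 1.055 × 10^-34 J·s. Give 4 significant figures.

3.021 × 10^-11 m²

Area is [L]² = [E]⁻²·(ℏc)²; restore (ℏc)².
1 GeV⁻² → (ℏc)² × (1 GeV in J)⁻² = 3.898 × 10^-32 m².
Convert the energy scale: 775 eV⁻² = 7.75 × 10^20 GeV⁻².
Result: 7.75 × 10^20 × 3.898 × 10^-32 = 3.021 × 10^-11 m².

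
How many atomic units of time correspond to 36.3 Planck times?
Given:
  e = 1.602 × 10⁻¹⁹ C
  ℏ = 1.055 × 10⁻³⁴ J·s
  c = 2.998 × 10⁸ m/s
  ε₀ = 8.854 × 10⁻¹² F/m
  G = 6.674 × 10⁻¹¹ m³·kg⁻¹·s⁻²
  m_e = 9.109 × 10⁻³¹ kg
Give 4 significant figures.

Planck time: t_P = √(ℏG/c⁵) = 5.392 × 10⁻⁴⁴ s
atomic unit of time: τ_au = (4πε₀)²ℏ³/(m_e e⁴) = 2.423 × 10⁻¹⁷ s
36.3 × 5.392 × 10⁻⁴⁴ / 2.423 × 10⁻¹⁷ = 8.078 × 10⁻²⁶

8.078 × 10⁻²⁶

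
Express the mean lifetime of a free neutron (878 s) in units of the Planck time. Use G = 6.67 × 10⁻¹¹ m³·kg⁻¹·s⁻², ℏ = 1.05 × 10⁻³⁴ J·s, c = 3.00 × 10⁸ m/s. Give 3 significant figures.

1.64 × 10⁴⁶

Planck time: t_P = √(ℏG/c⁵) = 5.37 × 10⁻⁴⁴ s.
878 / 5.37 × 10⁻⁴⁴ = 1.64 × 10⁴⁶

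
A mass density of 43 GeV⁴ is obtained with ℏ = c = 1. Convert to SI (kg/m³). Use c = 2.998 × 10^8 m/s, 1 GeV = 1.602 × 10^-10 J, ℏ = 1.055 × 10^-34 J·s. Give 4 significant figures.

9.959 × 10^21 kg/m³

Mass density is [E]/(c²[L]³) = [E]⁴/(ℏ³c⁵).
1 GeV⁴ → 1/(ℏ³c⁵) × (1 GeV in J)⁴ = 2.316 × 10^20 kg/m³.
Result: 43 × 2.316 × 10^20 = 9.959 × 10^21 kg/m³.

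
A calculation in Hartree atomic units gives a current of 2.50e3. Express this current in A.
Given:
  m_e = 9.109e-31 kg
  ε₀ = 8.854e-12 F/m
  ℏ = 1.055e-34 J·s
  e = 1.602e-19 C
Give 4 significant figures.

One atomic unit of electric current: I_au = e E_h/ℏ = m_e e⁵/((4πε₀)²ℏ³) = 6.612e-3 A.
2.50e3 × 6.612e-3 A = 16.53 A

16.53 A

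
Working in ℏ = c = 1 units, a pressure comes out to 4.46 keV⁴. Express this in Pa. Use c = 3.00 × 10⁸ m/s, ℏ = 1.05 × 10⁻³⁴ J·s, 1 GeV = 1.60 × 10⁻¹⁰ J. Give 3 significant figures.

9.35 × 10¹³ Pa

Pressure is [E]/[L]³ = [E]⁴/(ℏc)³.
1 GeV⁴ → 1/(ℏc)³ × (1 GeV in J)⁴ = 2.10 × 10³⁷ Pa.
Convert the energy scale: 4.46 keV⁴ = 4.46 × 10⁻²⁴ GeV⁴.
Result: 4.46 × 10⁻²⁴ × 2.10 × 10³⁷ = 9.35 × 10¹³ Pa.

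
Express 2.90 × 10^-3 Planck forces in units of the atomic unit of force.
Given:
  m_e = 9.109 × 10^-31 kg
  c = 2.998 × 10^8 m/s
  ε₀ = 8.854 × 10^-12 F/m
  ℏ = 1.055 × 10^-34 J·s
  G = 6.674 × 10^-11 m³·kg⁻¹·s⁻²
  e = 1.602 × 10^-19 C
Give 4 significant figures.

4.271 × 10^48

Planck force: F_P = c⁴/G = 1.210 × 10^44 N
atomic unit of force: F_au = E_h/a₀ = m_e²e⁶/((4πε₀)³ℏ⁴) = 8.220 × 10^-8 N
2.90 × 10^-3 × 1.210 × 10^44 / 8.220 × 10^-8 = 4.271 × 10^48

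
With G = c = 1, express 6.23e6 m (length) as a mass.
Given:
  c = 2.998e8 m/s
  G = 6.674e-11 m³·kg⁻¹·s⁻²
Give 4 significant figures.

8.390e33 kg

Length → mass via c²/G.
6.23e6 m × (c²/G) = 8.390e33 kg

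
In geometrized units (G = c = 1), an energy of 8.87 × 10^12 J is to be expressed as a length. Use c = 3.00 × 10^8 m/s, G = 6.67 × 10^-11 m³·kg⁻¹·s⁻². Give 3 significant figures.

Energy → length via G/c⁴.
8.87 × 10^12 J × (G/c⁴) = 7.30 × 10^-32 m

7.30 × 10^-32 m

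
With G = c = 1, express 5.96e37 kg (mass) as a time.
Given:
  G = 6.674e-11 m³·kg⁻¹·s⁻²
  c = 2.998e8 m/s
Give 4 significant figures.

147.6 s

Mass → time via G/c³.
5.96e37 kg × (G/c³) = 147.6 s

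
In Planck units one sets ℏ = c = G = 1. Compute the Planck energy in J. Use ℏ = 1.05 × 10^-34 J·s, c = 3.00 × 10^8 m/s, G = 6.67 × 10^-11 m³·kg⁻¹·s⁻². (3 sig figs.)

E_P = √(ℏc⁵/G)
  = √(3.83 × 10^18)
  = 1.96 × 10^9 J

1.96 × 10^9 J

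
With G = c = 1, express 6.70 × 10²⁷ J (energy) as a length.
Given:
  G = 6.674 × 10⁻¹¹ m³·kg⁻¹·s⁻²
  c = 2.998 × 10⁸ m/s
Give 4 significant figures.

5.535 × 10⁻¹⁷ m

Energy → length via G/c⁴.
6.70 × 10²⁷ J × (G/c⁴) = 5.535 × 10⁻¹⁷ m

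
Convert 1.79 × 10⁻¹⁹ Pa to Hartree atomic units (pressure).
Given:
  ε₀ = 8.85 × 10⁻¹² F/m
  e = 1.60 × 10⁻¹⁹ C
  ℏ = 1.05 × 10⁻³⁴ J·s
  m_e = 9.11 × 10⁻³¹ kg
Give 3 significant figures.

atomic unit of pressure: P_au = E_h/a₀³ = m_e⁴e¹⁰/((4πε₀)⁵ℏ⁸) = 3.01 × 10¹³ Pa.
1.79 × 10⁻¹⁹ / 3.01 × 10¹³ = 5.94 × 10⁻³³

5.94 × 10⁻³³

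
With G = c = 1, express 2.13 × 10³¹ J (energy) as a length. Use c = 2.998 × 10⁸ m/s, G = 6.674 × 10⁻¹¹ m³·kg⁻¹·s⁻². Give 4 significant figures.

1.760 × 10⁻¹³ m

Energy → length via G/c⁴.
2.13 × 10³¹ J × (G/c⁴) = 1.760 × 10⁻¹³ m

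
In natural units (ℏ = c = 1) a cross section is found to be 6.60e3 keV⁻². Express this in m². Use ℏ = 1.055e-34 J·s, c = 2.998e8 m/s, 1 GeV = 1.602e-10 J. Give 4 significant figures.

Area is [L]² = [E]⁻²·(ℏc)²; restore (ℏc)².
1 GeV⁻² → (ℏc)² × (1 GeV in J)⁻² = 3.898e-32 m².
Convert the energy scale: 6.60e3 keV⁻² = 6.60e15 GeV⁻².
Result: 6.60e15 × 3.898e-32 = 2.573e-16 m².

2.573e-16 m²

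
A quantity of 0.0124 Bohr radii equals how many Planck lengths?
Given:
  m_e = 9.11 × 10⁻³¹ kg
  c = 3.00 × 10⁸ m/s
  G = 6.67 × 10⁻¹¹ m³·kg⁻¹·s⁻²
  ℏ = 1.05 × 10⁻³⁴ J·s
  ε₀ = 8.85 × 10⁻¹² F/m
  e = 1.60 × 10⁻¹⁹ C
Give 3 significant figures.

Bohr radius: a₀ = 4πε₀ℏ²/(m_e e²) = 5.26 × 10⁻¹¹ m
Planck length: ℓ_P = √(ℏG/c³) = 1.61 × 10⁻³⁵ m
0.0124 × 5.26 × 10⁻¹¹ / 1.61 × 10⁻³⁵ = 4.05 × 10²²

4.05 × 10²²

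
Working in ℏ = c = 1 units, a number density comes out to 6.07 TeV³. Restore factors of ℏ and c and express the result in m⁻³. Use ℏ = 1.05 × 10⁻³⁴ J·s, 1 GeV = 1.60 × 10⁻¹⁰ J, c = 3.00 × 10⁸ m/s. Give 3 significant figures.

Number density is [L]⁻³ = [E]³/(ℏc)³.
1 GeV³ → 1/(ℏc)³ × (1 GeV in J)³ = 1.31 × 10⁴⁷ m⁻³.
Convert the energy scale: 6.07 TeV³ = 6.07 × 10⁹ GeV³.
Result: 6.07 × 10⁹ × 1.31 × 10⁴⁷ = 7.95 × 10⁵⁶ m⁻³.

7.95 × 10⁵⁶ m⁻³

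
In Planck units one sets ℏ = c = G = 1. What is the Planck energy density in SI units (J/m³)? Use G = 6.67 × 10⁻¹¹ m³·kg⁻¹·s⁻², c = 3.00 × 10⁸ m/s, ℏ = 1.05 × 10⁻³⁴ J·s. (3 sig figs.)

4.68 × 10¹¹³ J/m³

u_P = c⁷/(ℏG²)
  = 2.19 × 10⁵⁹ / 4.67 × 10⁻⁵⁵
  = 4.68 × 10¹¹³ J/m³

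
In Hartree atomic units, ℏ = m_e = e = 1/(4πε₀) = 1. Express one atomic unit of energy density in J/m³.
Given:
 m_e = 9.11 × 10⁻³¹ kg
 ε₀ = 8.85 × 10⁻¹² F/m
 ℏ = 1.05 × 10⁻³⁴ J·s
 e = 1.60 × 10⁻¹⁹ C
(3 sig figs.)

3.01 × 10¹³ J/m³

The unique combination of the constants set to 1 with dimensions of energy density is u_au = E_h/a₀³ = m_e⁴e¹⁰/((4πε₀)⁵ℏ⁸).
E_h = 4.38 × 10⁻¹⁸ J
a₀ = 5.26 × 10⁻¹¹ m
E_h/a₀³ = 3.01 × 10¹³ J/m³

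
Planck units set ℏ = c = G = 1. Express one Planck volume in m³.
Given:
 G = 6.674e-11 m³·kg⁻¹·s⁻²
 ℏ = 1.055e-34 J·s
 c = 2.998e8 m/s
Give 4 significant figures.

From ℏ = c = G = 1 the volume scale is V_P = (ℏG/c³)^(3/2).
  = √(1.784e-209)
  = 4.224e-105 m³

4.224e-105 m³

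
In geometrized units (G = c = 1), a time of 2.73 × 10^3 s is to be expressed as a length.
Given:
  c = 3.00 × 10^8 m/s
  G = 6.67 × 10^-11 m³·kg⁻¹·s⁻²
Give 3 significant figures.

8.19 × 10^11 m

Time → length via c.
2.73 × 10^3 s × (c) = 8.19 × 10^11 m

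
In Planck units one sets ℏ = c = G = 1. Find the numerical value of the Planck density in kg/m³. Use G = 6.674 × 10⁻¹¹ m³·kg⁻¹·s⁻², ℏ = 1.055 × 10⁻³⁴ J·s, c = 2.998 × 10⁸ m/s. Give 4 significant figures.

5.154 × 10⁹⁶ kg/m³

ρ_P = c⁵/(ℏG²)
  = 2.422 × 10⁴² / 4.699 × 10⁻⁵⁵
  = 5.154 × 10⁹⁶ kg/m³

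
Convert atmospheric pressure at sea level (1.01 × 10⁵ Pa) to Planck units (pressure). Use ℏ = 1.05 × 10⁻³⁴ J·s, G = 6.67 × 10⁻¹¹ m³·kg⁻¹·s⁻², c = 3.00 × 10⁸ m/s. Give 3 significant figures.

2.16 × 10⁻¹⁰⁹

Planck pressure: p_P = c⁷/(ℏG²) = 4.68 × 10¹¹³ Pa.
1.01 × 10⁵ / 4.68 × 10¹¹³ = 2.16 × 10⁻¹⁰⁹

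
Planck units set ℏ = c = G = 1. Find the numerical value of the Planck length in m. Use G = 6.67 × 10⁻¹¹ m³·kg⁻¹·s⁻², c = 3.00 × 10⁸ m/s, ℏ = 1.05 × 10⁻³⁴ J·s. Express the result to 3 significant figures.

The unique combination of the constants set to 1 with dimensions of length is ℓ_P = √(ℏG/c³).
  = √(2.59 × 10⁻⁷⁰)
  = 1.61 × 10⁻³⁵ m

1.61 × 10⁻³⁵ m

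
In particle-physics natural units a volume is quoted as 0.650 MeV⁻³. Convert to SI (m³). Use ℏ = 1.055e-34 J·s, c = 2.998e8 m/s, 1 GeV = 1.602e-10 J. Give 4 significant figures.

5.002e-39 m³

Volume is [L]³ = [E]⁻³·(ℏc)³.
1 GeV⁻³ → (ℏc)³ × (1 GeV in J)⁻³ = 7.696e-48 m³.
Convert the energy scale: 0.650 MeV⁻³ = 6.50e8 GeV⁻³.
Result: 6.50e8 × 7.696e-48 = 5.002e-39 m³.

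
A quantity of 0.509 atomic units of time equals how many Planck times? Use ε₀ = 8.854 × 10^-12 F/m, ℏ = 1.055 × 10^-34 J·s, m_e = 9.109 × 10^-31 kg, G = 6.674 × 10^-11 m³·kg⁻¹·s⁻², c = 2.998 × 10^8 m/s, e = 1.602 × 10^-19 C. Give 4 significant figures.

atomic unit of time: τ_au = (4πε₀)²ℏ³/(m_e e⁴) = 2.423 × 10^-17 s
Planck time: t_P = √(ℏG/c⁵) = 5.392 × 10^-44 s
0.509 × 2.423 × 10^-17 / 5.392 × 10^-44 = 2.287 × 10^26

2.287 × 10^26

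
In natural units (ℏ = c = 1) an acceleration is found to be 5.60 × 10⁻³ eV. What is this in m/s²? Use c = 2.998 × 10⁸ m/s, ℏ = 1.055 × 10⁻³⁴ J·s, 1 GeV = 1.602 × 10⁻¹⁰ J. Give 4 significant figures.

2.549 × 10²¹ m/s²

Acceleration is [L]/[T]² = c·[E]/ℏ.
1 GeV → c/ℏ × (1 GeV in J) = 4.552 × 10³² m/s².
Convert the energy scale: 5.60 × 10⁻³ eV = 5.60 × 10⁻¹² GeV.
Result: 5.60 × 10⁻¹² × 4.552 × 10³² = 2.549 × 10²¹ m/s².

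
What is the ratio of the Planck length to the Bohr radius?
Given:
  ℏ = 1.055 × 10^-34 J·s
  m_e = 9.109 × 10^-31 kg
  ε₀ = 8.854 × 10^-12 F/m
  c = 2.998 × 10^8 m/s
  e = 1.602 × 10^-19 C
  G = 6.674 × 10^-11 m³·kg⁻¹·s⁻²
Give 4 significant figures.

3.051 × 10^-25

Planck length: ℓ_P = √(ℏG/c³) = 1.616 × 10^-35 m
Bohr radius: a₀ = 4πε₀ℏ²/(m_e e²) = 5.297 × 10^-11 m
ratio = 1.616 × 10^-35 / 5.297 × 10^-11 = 3.051 × 10^-25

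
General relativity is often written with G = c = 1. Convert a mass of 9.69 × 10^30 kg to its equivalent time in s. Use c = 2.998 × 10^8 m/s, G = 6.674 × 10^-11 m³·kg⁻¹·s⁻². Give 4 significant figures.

Mass → time via G/c³.
9.69 × 10^30 kg × (G/c³) = 2.400 × 10^-5 s

2.400 × 10^-5 s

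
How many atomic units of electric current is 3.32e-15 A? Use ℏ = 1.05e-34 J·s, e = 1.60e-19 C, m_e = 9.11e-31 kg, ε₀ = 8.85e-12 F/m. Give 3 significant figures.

atomic unit of electric current: I_au = e E_h/ℏ = m_e e⁵/((4πε₀)²ℏ³) = 6.67e-3 A.
3.32e-15 / 6.67e-3 = 4.98e-13

4.98e-13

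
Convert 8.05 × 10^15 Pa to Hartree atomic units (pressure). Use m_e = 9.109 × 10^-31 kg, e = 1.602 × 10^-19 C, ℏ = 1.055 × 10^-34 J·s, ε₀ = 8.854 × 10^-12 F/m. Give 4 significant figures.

atomic unit of pressure: P_au = E_h/a₀³ = m_e⁴e¹⁰/((4πε₀)⁵ℏ⁸) = 2.929 × 10^13 Pa.
8.05 × 10^15 / 2.929 × 10^13 = 274.8

274.8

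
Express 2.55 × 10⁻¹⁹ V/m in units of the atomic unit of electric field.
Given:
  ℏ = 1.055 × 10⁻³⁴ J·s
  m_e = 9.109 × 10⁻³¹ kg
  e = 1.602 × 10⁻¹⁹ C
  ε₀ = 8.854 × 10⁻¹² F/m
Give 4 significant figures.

atomic unit of electric field: E_au = E_h/(e a₀) = m_e²e⁵/((4πε₀)³ℏ⁴) = 5.131 × 10¹¹ V/m.
2.55 × 10⁻¹⁹ / 5.131 × 10¹¹ = 4.970 × 10⁻³¹

4.970 × 10⁻³¹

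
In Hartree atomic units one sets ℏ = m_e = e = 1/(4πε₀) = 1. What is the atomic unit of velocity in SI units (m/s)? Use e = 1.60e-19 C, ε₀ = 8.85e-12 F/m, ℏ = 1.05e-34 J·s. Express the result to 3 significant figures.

2.19e6 m/s

v_au = e²/(4πε₀ℏ)
  = 2.56e-38 / 1.17e-44
  = 2.19e6 m/s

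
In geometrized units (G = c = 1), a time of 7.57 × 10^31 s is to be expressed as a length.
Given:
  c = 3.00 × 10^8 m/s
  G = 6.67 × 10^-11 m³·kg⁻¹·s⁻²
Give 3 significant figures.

Time → length via c.
7.57 × 10^31 s × (c) = 2.27 × 10^40 m

2.27 × 10^40 m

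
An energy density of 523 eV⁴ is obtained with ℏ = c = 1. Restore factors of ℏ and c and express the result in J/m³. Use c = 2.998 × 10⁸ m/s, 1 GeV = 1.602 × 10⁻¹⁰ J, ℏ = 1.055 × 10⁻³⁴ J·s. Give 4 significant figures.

1.089 × 10⁴ J/m³

[E]/[L]³ = [E]⁴/(ℏc)³; restore (ℏc)⁻³.
1 GeV⁴ → 1/(ℏc)³ × (1 GeV in J)⁴ = 2.082 × 10³⁷ J/m³.
Convert the energy scale: 523 eV⁴ = 5.23 × 10⁻³⁴ GeV⁴.
Result: 5.23 × 10⁻³⁴ × 2.082 × 10³⁷ = 1.089 × 10⁴ J/m³.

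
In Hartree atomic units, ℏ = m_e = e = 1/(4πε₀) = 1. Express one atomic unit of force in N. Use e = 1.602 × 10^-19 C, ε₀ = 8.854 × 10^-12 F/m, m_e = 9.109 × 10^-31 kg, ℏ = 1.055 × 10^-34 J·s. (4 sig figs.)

8.220 × 10^-8 N

From ℏ = m_e = e = 1/(4πε₀) = 1 the force scale is F_au = E_h/a₀ = m_e²e⁶/((4πε₀)³ℏ⁴).
E_h = 4.354 × 10^-18 J
a₀ = 5.297 × 10^-11 m
E_h/a₀ = 8.220 × 10^-8 N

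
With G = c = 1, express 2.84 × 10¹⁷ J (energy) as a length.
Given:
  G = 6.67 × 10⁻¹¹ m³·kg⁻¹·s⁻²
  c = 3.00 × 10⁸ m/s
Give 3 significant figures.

Energy → length via G/c⁴.
2.84 × 10¹⁷ J × (G/c⁴) = 2.34 × 10⁻²⁷ m

2.34 × 10⁻²⁷ m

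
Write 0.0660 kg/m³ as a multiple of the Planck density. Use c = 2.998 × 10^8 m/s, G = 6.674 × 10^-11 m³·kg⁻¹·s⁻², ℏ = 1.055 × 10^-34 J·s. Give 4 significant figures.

1.281 × 10^-98

Planck density: ρ_P = c⁵/(ℏG²) = 5.154 × 10^96 kg/m³.
0.0660 / 5.154 × 10^96 = 1.281 × 10^-98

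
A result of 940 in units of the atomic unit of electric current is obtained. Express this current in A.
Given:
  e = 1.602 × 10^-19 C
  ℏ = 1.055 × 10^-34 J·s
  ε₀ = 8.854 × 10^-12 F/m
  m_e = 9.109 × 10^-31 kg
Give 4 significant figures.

One atomic unit of electric current: I_au = e E_h/ℏ = m_e e⁵/((4πε₀)²ℏ³) = 6.612 × 10^-3 A.
940 × 6.612 × 10^-3 A = 6.215 A

6.215 A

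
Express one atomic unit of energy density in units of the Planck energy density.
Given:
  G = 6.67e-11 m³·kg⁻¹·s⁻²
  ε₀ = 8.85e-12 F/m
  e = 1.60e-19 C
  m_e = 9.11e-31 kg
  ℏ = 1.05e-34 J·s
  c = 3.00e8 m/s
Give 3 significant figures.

6.44e-101

atomic unit of energy density: u_au = E_h/a₀³ = m_e⁴e¹⁰/((4πε₀)⁵ℏ⁸) = 3.01e13 J/m³
Planck energy density: u_P = c⁷/(ℏG²) = 4.68e113 J/m³
ratio = 3.01e13 / 4.68e113 = 6.44e-101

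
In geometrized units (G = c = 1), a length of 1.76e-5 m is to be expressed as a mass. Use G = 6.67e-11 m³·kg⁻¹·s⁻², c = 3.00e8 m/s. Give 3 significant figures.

2.37e22 kg

Length → mass via c²/G.
1.76e-5 m × (c²/G) = 2.37e22 kg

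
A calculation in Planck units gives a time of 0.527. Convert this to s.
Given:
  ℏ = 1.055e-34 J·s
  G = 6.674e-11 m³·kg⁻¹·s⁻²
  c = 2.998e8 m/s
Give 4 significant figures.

One Planck time: t_P = √(ℏG/c⁵) = 5.392e-44 s.
0.527 × 5.392e-44 s = 2.842e-44 s

2.842e-44 s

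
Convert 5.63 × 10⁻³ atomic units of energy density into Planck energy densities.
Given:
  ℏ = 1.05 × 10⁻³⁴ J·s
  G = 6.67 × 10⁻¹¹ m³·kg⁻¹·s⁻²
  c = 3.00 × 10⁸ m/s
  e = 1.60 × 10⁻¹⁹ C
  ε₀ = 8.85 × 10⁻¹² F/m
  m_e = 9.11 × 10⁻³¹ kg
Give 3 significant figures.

3.62 × 10⁻¹⁰³

atomic unit of energy density: u_au = E_h/a₀³ = m_e⁴e¹⁰/((4πε₀)⁵ℏ⁸) = 3.01 × 10¹³ J/m³
Planck energy density: u_P = c⁷/(ℏG²) = 4.68 × 10¹¹³ J/m³
5.63 × 10⁻³ × 3.01 × 10¹³ / 4.68 × 10¹¹³ = 3.62 × 10⁻¹⁰³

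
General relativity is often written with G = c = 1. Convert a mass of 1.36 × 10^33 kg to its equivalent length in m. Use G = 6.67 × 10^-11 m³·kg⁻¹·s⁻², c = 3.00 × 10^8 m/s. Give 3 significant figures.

In G = c = 1 units mass has dimensions of length; the conversion factor is G/c².
1.36 × 10^33 kg × (G/c²) = 1.01 × 10^6 m

1.01 × 10^6 m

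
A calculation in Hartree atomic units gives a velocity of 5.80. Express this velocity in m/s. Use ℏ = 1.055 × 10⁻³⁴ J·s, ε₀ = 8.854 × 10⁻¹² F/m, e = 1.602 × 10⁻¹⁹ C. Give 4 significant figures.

1.268 × 10⁷ m/s

One atomic unit of velocity: v_au = e²/(4πε₀ℏ) = 2.186 × 10⁶ m/s.
5.80 × 2.186 × 10⁶ m/s = 1.268 × 10⁷ m/s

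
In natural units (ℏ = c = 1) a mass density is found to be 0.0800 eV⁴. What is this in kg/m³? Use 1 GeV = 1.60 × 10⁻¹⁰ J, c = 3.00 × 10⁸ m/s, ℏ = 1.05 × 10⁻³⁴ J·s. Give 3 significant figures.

1.86 × 10⁻¹⁷ kg/m³

Mass density is [E]/(c²[L]³) = [E]⁴/(ℏ³c⁵).
1 GeV⁴ → 1/(ℏ³c⁵) × (1 GeV in J)⁴ = 2.33 × 10²⁰ kg/m³.
Convert the energy scale: 0.0800 eV⁴ = 8.00 × 10⁻³⁸ GeV⁴.
Result: 8.00 × 10⁻³⁸ × 2.33 × 10²⁰ = 1.86 × 10⁻¹⁷ kg/m³.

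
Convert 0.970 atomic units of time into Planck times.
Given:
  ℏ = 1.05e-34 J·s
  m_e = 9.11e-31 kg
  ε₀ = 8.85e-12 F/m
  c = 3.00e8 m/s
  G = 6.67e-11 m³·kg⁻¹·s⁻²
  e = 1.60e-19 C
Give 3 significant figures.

atomic unit of time: τ_au = (4πε₀)²ℏ³/(m_e e⁴) = 2.40e-17 s
Planck time: t_P = √(ℏG/c⁵) = 5.37e-44 s
0.970 × 2.40e-17 / 5.37e-44 = 4.33e26

4.33e26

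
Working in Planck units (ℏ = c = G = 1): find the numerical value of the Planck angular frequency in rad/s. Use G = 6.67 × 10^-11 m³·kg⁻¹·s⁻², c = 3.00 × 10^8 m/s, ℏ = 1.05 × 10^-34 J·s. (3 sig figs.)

1.86 × 10^43 rad/s

The unique combination of the constants set to 1 with dimensions of angular frequency is ω_P = √(c⁵/(ℏG)).
  = √(3.47 × 10^86)
  = 1.86 × 10^43 rad/s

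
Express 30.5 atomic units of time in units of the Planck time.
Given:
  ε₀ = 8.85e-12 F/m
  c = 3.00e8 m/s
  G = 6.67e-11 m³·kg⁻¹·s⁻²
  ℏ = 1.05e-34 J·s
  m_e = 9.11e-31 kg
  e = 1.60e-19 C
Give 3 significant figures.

1.36e28

atomic unit of time: τ_au = (4πε₀)²ℏ³/(m_e e⁴) = 2.40e-17 s
Planck time: t_P = √(ℏG/c⁵) = 5.37e-44 s
30.5 × 2.40e-17 / 5.37e-44 = 1.36e28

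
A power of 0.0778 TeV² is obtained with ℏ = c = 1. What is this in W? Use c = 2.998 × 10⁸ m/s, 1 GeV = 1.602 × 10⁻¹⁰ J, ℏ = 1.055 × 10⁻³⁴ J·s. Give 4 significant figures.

1.893 × 10¹⁹ W

Power is [E]/[T] = [E]²/ℏ.
1 GeV² → 1/ℏ × (1 GeV in J)² = 2.433 × 10¹⁴ W.
Convert the energy scale: 0.0778 TeV² = 7.78 × 10⁴ GeV².
Result: 7.78 × 10⁴ × 2.433 × 10¹⁴ = 1.893 × 10¹⁹ W.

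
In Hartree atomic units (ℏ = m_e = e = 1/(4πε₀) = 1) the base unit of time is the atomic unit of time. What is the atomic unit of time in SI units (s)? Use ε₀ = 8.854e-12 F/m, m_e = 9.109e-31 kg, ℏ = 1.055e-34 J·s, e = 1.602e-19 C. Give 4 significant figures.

2.423e-17 s

τ_au = (4πε₀)²ℏ³/(m_e e⁴)
E_h = 4.354e-18 J
ℏ/E_h = 2.423e-17 s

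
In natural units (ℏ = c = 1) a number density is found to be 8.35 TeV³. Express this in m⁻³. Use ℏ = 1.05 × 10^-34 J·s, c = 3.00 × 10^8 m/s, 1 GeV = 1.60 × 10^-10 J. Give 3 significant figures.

Number density is [L]⁻³ = [E]³/(ℏc)³.
1 GeV³ → 1/(ℏc)³ × (1 GeV in J)³ = 1.31 × 10^47 m⁻³.
Convert the energy scale: 8.35 TeV³ = 8.35 × 10^9 GeV³.
Result: 8.35 × 10^9 × 1.31 × 10^47 = 1.09 × 10^57 m⁻³.

1.09 × 10^57 m⁻³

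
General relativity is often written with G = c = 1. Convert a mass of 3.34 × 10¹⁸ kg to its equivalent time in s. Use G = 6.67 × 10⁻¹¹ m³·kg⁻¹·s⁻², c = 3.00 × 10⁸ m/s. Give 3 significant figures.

Mass → time via G/c³.
3.34 × 10¹⁸ kg × (G/c³) = 8.25 × 10⁻¹⁸ s

8.25 × 10⁻¹⁸ s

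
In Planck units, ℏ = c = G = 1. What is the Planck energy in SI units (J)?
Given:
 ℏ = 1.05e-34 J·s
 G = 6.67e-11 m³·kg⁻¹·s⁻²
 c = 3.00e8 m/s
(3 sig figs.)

1.96e9 J

From ℏ = c = G = 1 the energy scale is E_P = √(ℏc⁵/G).
  = √(3.83e18)
  = 1.96e9 J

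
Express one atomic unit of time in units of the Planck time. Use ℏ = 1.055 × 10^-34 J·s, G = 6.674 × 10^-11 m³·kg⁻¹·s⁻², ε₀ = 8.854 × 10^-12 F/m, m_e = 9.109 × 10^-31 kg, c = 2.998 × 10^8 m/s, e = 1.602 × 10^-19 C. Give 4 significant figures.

atomic unit of time: τ_au = (4πε₀)²ℏ³/(m_e e⁴) = 2.423 × 10^-17 s
Planck time: t_P = √(ℏG/c⁵) = 5.392 × 10^-44 s
ratio = 2.423 × 10^-17 / 5.392 × 10^-44 = 4.494 × 10^26

4.494 × 10^26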